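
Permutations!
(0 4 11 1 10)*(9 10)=(0 4 11 1 9 10)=[4, 9, 2, 3, 11, 5, 6, 7, 8, 10, 0, 1]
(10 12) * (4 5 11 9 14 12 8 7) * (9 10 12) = (4 5 11 10 8 7)(9 14) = [0, 1, 2, 3, 5, 11, 6, 4, 7, 14, 8, 10, 12, 13, 9]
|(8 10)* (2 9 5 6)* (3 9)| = 10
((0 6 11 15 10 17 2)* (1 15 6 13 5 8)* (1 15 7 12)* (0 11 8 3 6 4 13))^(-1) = (1 12 7)(2 17 10 15 8 6 3 5 13 4 11)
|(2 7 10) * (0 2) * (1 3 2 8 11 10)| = |(0 8 11 10)(1 3 2 7)| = 4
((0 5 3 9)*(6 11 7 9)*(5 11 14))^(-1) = ((0 11 7 9)(3 6 14 5))^(-1) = (0 9 7 11)(3 5 14 6)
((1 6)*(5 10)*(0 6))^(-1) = ((0 6 1)(5 10))^(-1) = (0 1 6)(5 10)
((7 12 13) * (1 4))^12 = (13)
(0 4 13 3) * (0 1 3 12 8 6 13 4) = [0, 3, 2, 1, 4, 5, 13, 7, 6, 9, 10, 11, 8, 12] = (1 3)(6 13 12 8)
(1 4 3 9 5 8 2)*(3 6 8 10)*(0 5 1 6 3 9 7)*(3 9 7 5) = [3, 4, 6, 5, 9, 10, 8, 0, 2, 1, 7] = (0 3 5 10 7)(1 4 9)(2 6 8)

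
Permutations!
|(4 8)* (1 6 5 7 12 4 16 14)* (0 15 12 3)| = |(0 15 12 4 8 16 14 1 6 5 7 3)| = 12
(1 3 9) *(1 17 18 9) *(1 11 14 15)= (1 3 11 14 15)(9 17 18)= [0, 3, 2, 11, 4, 5, 6, 7, 8, 17, 10, 14, 12, 13, 15, 1, 16, 18, 9]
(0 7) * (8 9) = (0 7)(8 9) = [7, 1, 2, 3, 4, 5, 6, 0, 9, 8]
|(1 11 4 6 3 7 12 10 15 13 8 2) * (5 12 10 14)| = 33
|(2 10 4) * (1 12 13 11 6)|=15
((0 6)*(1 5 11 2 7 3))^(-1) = ((0 6)(1 5 11 2 7 3))^(-1) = (0 6)(1 3 7 2 11 5)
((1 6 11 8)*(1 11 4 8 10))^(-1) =((1 6 4 8 11 10))^(-1) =(1 10 11 8 4 6)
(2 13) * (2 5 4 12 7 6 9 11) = (2 13 5 4 12 7 6 9 11) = [0, 1, 13, 3, 12, 4, 9, 6, 8, 11, 10, 2, 7, 5]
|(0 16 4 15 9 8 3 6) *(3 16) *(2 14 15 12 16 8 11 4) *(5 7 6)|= 40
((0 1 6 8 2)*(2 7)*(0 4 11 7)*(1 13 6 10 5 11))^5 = (0 13 6 8)(1 2 11 10 4 7 5)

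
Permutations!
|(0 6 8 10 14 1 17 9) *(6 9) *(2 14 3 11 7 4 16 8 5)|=42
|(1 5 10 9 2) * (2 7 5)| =|(1 2)(5 10 9 7)| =4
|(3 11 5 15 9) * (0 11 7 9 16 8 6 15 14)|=|(0 11 5 14)(3 7 9)(6 15 16 8)|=12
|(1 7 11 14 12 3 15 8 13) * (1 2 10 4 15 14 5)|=12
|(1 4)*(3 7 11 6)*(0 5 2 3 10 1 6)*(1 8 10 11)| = |(0 5 2 3 7 1 4 6 11)(8 10)| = 18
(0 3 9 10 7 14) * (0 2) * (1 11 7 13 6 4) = [3, 11, 0, 9, 1, 5, 4, 14, 8, 10, 13, 7, 12, 6, 2] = (0 3 9 10 13 6 4 1 11 7 14 2)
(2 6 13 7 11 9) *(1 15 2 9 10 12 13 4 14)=(1 15 2 6 4 14)(7 11 10 12 13)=[0, 15, 6, 3, 14, 5, 4, 11, 8, 9, 12, 10, 13, 7, 1, 2]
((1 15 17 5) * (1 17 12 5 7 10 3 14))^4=(1 17 14 5 3 12 10 15 7)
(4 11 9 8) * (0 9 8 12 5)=[9, 1, 2, 3, 11, 0, 6, 7, 4, 12, 10, 8, 5]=(0 9 12 5)(4 11 8)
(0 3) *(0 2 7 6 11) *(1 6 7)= (0 3 2 1 6 11)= [3, 6, 1, 2, 4, 5, 11, 7, 8, 9, 10, 0]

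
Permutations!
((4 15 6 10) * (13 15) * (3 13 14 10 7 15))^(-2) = ((3 13)(4 14 10)(6 7 15))^(-2) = (4 14 10)(6 7 15)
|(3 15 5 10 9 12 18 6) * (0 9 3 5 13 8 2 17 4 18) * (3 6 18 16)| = |(18)(0 9 12)(2 17 4 16 3 15 13 8)(5 10 6)| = 24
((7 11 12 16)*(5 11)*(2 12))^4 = (2 5 16)(7 12 11)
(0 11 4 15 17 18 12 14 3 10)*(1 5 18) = (0 11 4 15 17 1 5 18 12 14 3 10) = [11, 5, 2, 10, 15, 18, 6, 7, 8, 9, 0, 4, 14, 13, 3, 17, 16, 1, 12]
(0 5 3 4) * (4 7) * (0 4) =(0 5 3 7) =[5, 1, 2, 7, 4, 3, 6, 0]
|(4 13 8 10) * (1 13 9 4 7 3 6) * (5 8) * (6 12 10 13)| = |(1 6)(3 12 10 7)(4 9)(5 8 13)| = 12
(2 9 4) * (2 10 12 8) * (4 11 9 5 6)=[0, 1, 5, 3, 10, 6, 4, 7, 2, 11, 12, 9, 8]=(2 5 6 4 10 12 8)(9 11)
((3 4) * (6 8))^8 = (8)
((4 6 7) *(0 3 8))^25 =(0 3 8)(4 6 7)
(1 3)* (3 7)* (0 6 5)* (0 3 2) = (0 6 5 3 1 7 2) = [6, 7, 0, 1, 4, 3, 5, 2]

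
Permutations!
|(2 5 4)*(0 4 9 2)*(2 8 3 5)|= 4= |(0 4)(3 5 9 8)|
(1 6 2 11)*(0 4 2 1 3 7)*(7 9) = (0 4 2 11 3 9 7)(1 6) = [4, 6, 11, 9, 2, 5, 1, 0, 8, 7, 10, 3]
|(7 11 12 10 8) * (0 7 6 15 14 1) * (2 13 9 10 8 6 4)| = 14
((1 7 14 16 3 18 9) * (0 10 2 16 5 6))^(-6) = (0 9)(1 10)(2 7)(3 5)(6 18)(14 16) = ((0 10 2 16 3 18 9 1 7 14 5 6))^(-6)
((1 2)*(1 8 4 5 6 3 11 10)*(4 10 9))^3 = ((1 2 8 10)(3 11 9 4 5 6))^3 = (1 10 8 2)(3 4)(5 11)(6 9)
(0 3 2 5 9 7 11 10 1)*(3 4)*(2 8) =(0 4 3 8 2 5 9 7 11 10 1) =[4, 0, 5, 8, 3, 9, 6, 11, 2, 7, 1, 10]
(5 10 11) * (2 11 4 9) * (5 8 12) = (2 11 8 12 5 10 4 9) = [0, 1, 11, 3, 9, 10, 6, 7, 12, 2, 4, 8, 5]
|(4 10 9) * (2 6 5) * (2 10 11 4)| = 10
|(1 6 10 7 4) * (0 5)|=10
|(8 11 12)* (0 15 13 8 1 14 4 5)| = 10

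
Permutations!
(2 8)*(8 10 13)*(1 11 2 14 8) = [0, 11, 10, 3, 4, 5, 6, 7, 14, 9, 13, 2, 12, 1, 8] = (1 11 2 10 13)(8 14)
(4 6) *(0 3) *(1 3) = (0 1 3)(4 6) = [1, 3, 2, 0, 6, 5, 4]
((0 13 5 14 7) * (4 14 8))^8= ((0 13 5 8 4 14 7))^8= (0 13 5 8 4 14 7)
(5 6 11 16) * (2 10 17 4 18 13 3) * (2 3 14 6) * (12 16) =(2 10 17 4 18 13 14 6 11 12 16 5) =[0, 1, 10, 3, 18, 2, 11, 7, 8, 9, 17, 12, 16, 14, 6, 15, 5, 4, 13]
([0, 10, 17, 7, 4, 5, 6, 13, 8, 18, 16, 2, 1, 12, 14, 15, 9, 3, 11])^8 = (1 3 18)(2 16 13)(7 11 10)(9 12 17)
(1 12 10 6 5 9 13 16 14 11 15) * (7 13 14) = (1 12 10 6 5 9 14 11 15)(7 13 16) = [0, 12, 2, 3, 4, 9, 5, 13, 8, 14, 6, 15, 10, 16, 11, 1, 7]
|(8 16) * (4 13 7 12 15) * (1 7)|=6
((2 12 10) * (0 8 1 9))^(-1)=((0 8 1 9)(2 12 10))^(-1)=(0 9 1 8)(2 10 12)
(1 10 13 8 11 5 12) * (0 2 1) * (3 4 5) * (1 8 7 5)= (0 2 8 11 3 4 1 10 13 7 5 12)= [2, 10, 8, 4, 1, 12, 6, 5, 11, 9, 13, 3, 0, 7]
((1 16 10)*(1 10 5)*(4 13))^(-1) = (1 5 16)(4 13)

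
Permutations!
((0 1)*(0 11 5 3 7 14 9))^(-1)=(0 9 14 7 3 5 11 1)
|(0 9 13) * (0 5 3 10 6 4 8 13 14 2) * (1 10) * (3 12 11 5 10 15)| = |(0 9 14 2)(1 15 3)(4 8 13 10 6)(5 12 11)| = 60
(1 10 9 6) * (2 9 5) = (1 10 5 2 9 6) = [0, 10, 9, 3, 4, 2, 1, 7, 8, 6, 5]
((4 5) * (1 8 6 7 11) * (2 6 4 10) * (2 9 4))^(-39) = ((1 8 2 6 7 11)(4 5 10 9))^(-39) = (1 6)(2 11)(4 5 10 9)(7 8)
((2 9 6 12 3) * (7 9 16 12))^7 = (2 3 12 16)(6 7 9)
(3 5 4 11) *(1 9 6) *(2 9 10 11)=[0, 10, 9, 5, 2, 4, 1, 7, 8, 6, 11, 3]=(1 10 11 3 5 4 2 9 6)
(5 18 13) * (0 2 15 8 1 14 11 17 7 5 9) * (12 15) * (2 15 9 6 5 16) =(0 15 8 1 14 11 17 7 16 2 12 9)(5 18 13 6) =[15, 14, 12, 3, 4, 18, 5, 16, 1, 0, 10, 17, 9, 6, 11, 8, 2, 7, 13]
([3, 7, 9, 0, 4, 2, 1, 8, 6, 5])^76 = [0, 1, 9, 3, 4, 2, 6, 7, 8, 5]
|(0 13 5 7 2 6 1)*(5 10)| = |(0 13 10 5 7 2 6 1)| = 8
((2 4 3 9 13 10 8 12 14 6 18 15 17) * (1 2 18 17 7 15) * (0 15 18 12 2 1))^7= (0 18 7 15)(6 14 12 17)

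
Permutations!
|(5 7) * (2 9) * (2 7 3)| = |(2 9 7 5 3)| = 5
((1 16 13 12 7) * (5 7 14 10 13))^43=((1 16 5 7)(10 13 12 14))^43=(1 7 5 16)(10 14 12 13)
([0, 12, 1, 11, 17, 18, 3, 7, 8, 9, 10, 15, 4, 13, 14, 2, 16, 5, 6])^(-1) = [0, 2, 15, 6, 12, 17, 18, 7, 8, 9, 10, 3, 1, 13, 14, 11, 16, 4, 5]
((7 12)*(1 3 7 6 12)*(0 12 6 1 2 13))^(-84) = (13)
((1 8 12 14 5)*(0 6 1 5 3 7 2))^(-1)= ((0 6 1 8 12 14 3 7 2))^(-1)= (0 2 7 3 14 12 8 1 6)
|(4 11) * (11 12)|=3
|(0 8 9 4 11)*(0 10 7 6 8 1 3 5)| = |(0 1 3 5)(4 11 10 7 6 8 9)| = 28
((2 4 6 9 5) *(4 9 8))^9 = ((2 9 5)(4 6 8))^9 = (9)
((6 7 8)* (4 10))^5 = (4 10)(6 8 7)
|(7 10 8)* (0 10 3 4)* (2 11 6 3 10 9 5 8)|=|(0 9 5 8 7 10 2 11 6 3 4)|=11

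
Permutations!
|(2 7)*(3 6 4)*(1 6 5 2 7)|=|(7)(1 6 4 3 5 2)|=6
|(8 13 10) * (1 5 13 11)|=|(1 5 13 10 8 11)|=6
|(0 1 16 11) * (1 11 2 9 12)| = 10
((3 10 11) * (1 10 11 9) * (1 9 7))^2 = ((1 10 7)(3 11))^2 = (11)(1 7 10)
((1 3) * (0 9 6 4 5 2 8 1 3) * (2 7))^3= (0 4 2)(1 6 7)(5 8 9)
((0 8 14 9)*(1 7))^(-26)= (0 14)(8 9)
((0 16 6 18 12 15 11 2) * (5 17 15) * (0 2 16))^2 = (5 15 16 18)(6 12 17 11)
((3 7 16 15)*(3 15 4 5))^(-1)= (3 5 4 16 7)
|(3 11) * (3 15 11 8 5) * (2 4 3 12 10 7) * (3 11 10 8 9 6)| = |(2 4 11 15 10 7)(3 9 6)(5 12 8)| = 6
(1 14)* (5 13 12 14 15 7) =(1 15 7 5 13 12 14) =[0, 15, 2, 3, 4, 13, 6, 5, 8, 9, 10, 11, 14, 12, 1, 7]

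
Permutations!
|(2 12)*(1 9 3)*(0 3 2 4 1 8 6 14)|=5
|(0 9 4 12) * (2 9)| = 5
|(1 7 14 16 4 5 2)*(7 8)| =|(1 8 7 14 16 4 5 2)| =8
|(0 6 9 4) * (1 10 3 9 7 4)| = |(0 6 7 4)(1 10 3 9)| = 4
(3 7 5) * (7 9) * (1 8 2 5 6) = (1 8 2 5 3 9 7 6) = [0, 8, 5, 9, 4, 3, 1, 6, 2, 7]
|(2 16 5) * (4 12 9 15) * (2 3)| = |(2 16 5 3)(4 12 9 15)| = 4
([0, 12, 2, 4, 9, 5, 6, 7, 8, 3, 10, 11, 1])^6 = (12)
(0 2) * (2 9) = (0 9 2) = [9, 1, 0, 3, 4, 5, 6, 7, 8, 2]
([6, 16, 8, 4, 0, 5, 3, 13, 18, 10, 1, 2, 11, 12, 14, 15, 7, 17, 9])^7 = [4, 8, 7, 6, 3, 5, 0, 9, 13, 11, 2, 16, 1, 10, 14, 15, 18, 17, 12]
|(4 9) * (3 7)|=2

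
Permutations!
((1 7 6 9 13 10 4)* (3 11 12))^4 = ((1 7 6 9 13 10 4)(3 11 12))^4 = (1 13 7 10 6 4 9)(3 11 12)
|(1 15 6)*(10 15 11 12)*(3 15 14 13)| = |(1 11 12 10 14 13 3 15 6)| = 9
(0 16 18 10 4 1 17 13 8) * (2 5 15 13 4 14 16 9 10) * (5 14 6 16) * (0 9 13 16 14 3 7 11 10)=[13, 17, 3, 7, 1, 15, 14, 11, 9, 0, 6, 10, 12, 8, 5, 16, 18, 4, 2]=(0 13 8 9)(1 17 4)(2 3 7 11 10 6 14 5 15 16 18)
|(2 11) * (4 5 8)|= 6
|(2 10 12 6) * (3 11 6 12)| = 5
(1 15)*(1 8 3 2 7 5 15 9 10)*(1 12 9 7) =(1 7 5 15 8 3 2)(9 10 12) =[0, 7, 1, 2, 4, 15, 6, 5, 3, 10, 12, 11, 9, 13, 14, 8]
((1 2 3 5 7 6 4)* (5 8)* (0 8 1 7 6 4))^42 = ((0 8 5 6)(1 2 3)(4 7))^42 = (0 5)(6 8)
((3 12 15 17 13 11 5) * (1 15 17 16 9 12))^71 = (1 15 16 9 12 17 13 11 5 3)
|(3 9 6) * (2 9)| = 4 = |(2 9 6 3)|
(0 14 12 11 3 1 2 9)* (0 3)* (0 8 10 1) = (0 14 12 11 8 10 1 2 9 3) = [14, 2, 9, 0, 4, 5, 6, 7, 10, 3, 1, 8, 11, 13, 12]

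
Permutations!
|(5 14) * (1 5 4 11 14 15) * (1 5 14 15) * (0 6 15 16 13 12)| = |(0 6 15 5 1 14 4 11 16 13 12)| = 11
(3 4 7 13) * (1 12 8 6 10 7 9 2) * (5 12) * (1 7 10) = (1 5 12 8 6)(2 7 13 3 4 9) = [0, 5, 7, 4, 9, 12, 1, 13, 6, 2, 10, 11, 8, 3]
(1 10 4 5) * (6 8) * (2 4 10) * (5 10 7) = (1 2 4 10 7 5)(6 8) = [0, 2, 4, 3, 10, 1, 8, 5, 6, 9, 7]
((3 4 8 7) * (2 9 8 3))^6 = ((2 9 8 7)(3 4))^6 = (2 8)(7 9)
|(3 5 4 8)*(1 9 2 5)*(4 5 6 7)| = 8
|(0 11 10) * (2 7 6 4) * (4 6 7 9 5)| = |(0 11 10)(2 9 5 4)| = 12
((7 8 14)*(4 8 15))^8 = (4 7 8 15 14) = ((4 8 14 7 15))^8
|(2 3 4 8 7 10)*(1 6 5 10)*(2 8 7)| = |(1 6 5 10 8 2 3 4 7)| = 9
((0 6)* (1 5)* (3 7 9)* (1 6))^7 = ((0 1 5 6)(3 7 9))^7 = (0 6 5 1)(3 7 9)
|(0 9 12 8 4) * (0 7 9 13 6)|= |(0 13 6)(4 7 9 12 8)|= 15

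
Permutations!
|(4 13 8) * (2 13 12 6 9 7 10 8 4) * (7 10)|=|(2 13 4 12 6 9 10 8)|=8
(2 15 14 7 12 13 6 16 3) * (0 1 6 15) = [1, 6, 0, 2, 4, 5, 16, 12, 8, 9, 10, 11, 13, 15, 7, 14, 3] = (0 1 6 16 3 2)(7 12 13 15 14)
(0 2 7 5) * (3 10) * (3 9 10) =(0 2 7 5)(9 10) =[2, 1, 7, 3, 4, 0, 6, 5, 8, 10, 9]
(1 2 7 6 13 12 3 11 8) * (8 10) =(1 2 7 6 13 12 3 11 10 8) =[0, 2, 7, 11, 4, 5, 13, 6, 1, 9, 8, 10, 3, 12]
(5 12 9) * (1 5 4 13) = (1 5 12 9 4 13) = [0, 5, 2, 3, 13, 12, 6, 7, 8, 4, 10, 11, 9, 1]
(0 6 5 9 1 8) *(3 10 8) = (0 6 5 9 1 3 10 8) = [6, 3, 2, 10, 4, 9, 5, 7, 0, 1, 8]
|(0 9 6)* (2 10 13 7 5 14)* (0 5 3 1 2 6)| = |(0 9)(1 2 10 13 7 3)(5 14 6)| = 6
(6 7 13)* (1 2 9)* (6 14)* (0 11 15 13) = (0 11 15 13 14 6 7)(1 2 9) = [11, 2, 9, 3, 4, 5, 7, 0, 8, 1, 10, 15, 12, 14, 6, 13]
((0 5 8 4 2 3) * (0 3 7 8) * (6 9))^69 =(0 5)(2 7 8 4)(6 9)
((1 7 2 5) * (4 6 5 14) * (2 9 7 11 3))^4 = ((1 11 3 2 14 4 6 5)(7 9))^4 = (1 14)(2 5)(3 6)(4 11)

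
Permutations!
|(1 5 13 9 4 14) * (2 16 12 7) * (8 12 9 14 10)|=8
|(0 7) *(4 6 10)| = 6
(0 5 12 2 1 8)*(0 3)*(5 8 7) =(0 8 3)(1 7 5 12 2) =[8, 7, 1, 0, 4, 12, 6, 5, 3, 9, 10, 11, 2]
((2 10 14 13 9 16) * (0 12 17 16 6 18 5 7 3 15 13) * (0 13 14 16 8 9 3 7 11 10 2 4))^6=(0 18)(3 14)(4 6)(5 12)(8 10)(9 16)(11 17)(13 15)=((0 12 17 8 9 6 18 5 11 10 16 4)(3 15 14 13))^6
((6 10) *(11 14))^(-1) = ((6 10)(11 14))^(-1) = (6 10)(11 14)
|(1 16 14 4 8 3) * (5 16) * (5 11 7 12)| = |(1 11 7 12 5 16 14 4 8 3)| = 10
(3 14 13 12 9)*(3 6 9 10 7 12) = [0, 1, 2, 14, 4, 5, 9, 12, 8, 6, 7, 11, 10, 3, 13] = (3 14 13)(6 9)(7 12 10)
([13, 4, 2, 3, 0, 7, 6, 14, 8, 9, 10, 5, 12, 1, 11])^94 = (0 1)(4 13)(5 14)(7 11)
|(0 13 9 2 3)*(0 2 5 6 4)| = |(0 13 9 5 6 4)(2 3)| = 6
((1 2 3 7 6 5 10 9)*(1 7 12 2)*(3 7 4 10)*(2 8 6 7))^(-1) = (3 5 6 8 12)(4 9 10)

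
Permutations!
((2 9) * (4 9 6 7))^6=(2 6 7 4 9)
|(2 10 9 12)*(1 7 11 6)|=|(1 7 11 6)(2 10 9 12)|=4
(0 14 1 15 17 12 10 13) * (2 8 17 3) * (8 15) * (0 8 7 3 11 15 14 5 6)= [5, 7, 14, 2, 4, 6, 0, 3, 17, 9, 13, 15, 10, 8, 1, 11, 16, 12]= (0 5 6)(1 7 3 2 14)(8 17 12 10 13)(11 15)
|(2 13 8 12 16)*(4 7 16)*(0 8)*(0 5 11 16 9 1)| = 35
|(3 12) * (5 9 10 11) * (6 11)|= |(3 12)(5 9 10 6 11)|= 10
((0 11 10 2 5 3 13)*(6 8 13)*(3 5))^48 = (13)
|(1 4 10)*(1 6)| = 4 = |(1 4 10 6)|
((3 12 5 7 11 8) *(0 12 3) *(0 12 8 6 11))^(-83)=((0 8 12 5 7)(6 11))^(-83)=(0 12 7 8 5)(6 11)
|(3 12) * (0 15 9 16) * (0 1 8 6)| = 14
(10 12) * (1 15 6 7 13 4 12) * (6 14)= (1 15 14 6 7 13 4 12 10)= [0, 15, 2, 3, 12, 5, 7, 13, 8, 9, 1, 11, 10, 4, 6, 14]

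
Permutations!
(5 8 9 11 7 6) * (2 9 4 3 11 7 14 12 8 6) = (2 9 7)(3 11 14 12 8 4)(5 6) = [0, 1, 9, 11, 3, 6, 5, 2, 4, 7, 10, 14, 8, 13, 12]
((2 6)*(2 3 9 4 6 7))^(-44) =(9)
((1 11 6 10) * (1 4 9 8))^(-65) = (1 9 10 11 8 4 6)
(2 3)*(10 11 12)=(2 3)(10 11 12)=[0, 1, 3, 2, 4, 5, 6, 7, 8, 9, 11, 12, 10]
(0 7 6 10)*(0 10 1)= (10)(0 7 6 1)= [7, 0, 2, 3, 4, 5, 1, 6, 8, 9, 10]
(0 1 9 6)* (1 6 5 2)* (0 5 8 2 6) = (1 9 8 2)(5 6) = [0, 9, 1, 3, 4, 6, 5, 7, 2, 8]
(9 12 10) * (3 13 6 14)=(3 13 6 14)(9 12 10)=[0, 1, 2, 13, 4, 5, 14, 7, 8, 12, 9, 11, 10, 6, 3]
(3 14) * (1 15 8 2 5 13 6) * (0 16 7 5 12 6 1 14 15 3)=[16, 3, 12, 15, 4, 13, 14, 5, 2, 9, 10, 11, 6, 1, 0, 8, 7]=(0 16 7 5 13 1 3 15 8 2 12 6 14)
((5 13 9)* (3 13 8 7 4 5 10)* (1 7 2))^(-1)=(1 2 8 5 4 7)(3 10 9 13)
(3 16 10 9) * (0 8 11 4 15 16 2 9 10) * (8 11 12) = [11, 1, 9, 2, 15, 5, 6, 7, 12, 3, 10, 4, 8, 13, 14, 16, 0] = (0 11 4 15 16)(2 9 3)(8 12)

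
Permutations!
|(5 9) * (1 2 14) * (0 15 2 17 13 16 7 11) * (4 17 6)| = 12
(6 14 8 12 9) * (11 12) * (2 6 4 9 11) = (2 6 14 8)(4 9)(11 12) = [0, 1, 6, 3, 9, 5, 14, 7, 2, 4, 10, 12, 11, 13, 8]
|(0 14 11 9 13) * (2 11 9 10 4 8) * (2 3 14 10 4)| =10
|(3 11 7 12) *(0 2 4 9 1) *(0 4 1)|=20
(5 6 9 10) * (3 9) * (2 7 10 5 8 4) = [0, 1, 7, 9, 2, 6, 3, 10, 4, 5, 8] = (2 7 10 8 4)(3 9 5 6)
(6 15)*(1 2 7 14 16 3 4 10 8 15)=(1 2 7 14 16 3 4 10 8 15 6)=[0, 2, 7, 4, 10, 5, 1, 14, 15, 9, 8, 11, 12, 13, 16, 6, 3]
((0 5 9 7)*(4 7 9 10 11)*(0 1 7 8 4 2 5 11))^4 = ((0 11 2 5 10)(1 7)(4 8))^4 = (0 10 5 2 11)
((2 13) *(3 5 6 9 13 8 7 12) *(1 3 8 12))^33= (1 6 2 7 5 13 8 3 9 12)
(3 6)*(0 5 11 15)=(0 5 11 15)(3 6)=[5, 1, 2, 6, 4, 11, 3, 7, 8, 9, 10, 15, 12, 13, 14, 0]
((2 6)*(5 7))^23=(2 6)(5 7)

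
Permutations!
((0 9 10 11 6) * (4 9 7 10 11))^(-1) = (0 6 11 9 4 10 7)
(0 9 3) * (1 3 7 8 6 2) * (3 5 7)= (0 9 3)(1 5 7 8 6 2)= [9, 5, 1, 0, 4, 7, 2, 8, 6, 3]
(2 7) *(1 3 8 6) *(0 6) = (0 6 1 3 8)(2 7) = [6, 3, 7, 8, 4, 5, 1, 2, 0]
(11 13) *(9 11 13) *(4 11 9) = [0, 1, 2, 3, 11, 5, 6, 7, 8, 9, 10, 4, 12, 13] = (13)(4 11)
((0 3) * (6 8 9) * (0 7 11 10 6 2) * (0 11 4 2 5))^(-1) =(0 5 9 8 6 10 11 2 4 7 3)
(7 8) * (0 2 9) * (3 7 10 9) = (0 2 3 7 8 10 9) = [2, 1, 3, 7, 4, 5, 6, 8, 10, 0, 9]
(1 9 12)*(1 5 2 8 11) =(1 9 12 5 2 8 11) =[0, 9, 8, 3, 4, 2, 6, 7, 11, 12, 10, 1, 5]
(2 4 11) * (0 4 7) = (0 4 11 2 7) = [4, 1, 7, 3, 11, 5, 6, 0, 8, 9, 10, 2]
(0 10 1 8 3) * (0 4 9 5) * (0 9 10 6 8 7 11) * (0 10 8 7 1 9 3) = (0 6 7 11 10 9 5 3 4 8) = [6, 1, 2, 4, 8, 3, 7, 11, 0, 5, 9, 10]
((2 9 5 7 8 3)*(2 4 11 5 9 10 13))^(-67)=(2 13 10)(3 8 7 5 11 4)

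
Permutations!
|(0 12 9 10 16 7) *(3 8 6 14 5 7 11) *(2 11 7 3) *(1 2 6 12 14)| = |(0 14 5 3 8 12 9 10 16 7)(1 2 11 6)| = 20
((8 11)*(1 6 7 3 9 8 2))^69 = (1 8 7 2 9 6 11 3)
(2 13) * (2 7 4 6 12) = (2 13 7 4 6 12) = [0, 1, 13, 3, 6, 5, 12, 4, 8, 9, 10, 11, 2, 7]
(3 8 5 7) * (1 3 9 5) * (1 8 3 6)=(1 6)(5 7 9)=[0, 6, 2, 3, 4, 7, 1, 9, 8, 5]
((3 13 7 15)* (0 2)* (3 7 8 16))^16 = (16)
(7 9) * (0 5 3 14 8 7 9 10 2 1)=(0 5 3 14 8 7 10 2 1)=[5, 0, 1, 14, 4, 3, 6, 10, 7, 9, 2, 11, 12, 13, 8]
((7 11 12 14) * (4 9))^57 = (4 9)(7 11 12 14)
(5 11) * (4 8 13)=[0, 1, 2, 3, 8, 11, 6, 7, 13, 9, 10, 5, 12, 4]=(4 8 13)(5 11)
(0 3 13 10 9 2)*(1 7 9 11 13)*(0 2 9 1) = [3, 7, 2, 0, 4, 5, 6, 1, 8, 9, 11, 13, 12, 10] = (0 3)(1 7)(10 11 13)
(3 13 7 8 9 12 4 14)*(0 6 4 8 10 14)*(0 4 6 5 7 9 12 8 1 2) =(0 5 7 10 14 3 13 9 8 12 1 2) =[5, 2, 0, 13, 4, 7, 6, 10, 12, 8, 14, 11, 1, 9, 3]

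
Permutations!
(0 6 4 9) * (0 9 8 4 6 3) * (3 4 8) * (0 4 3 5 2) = (9)(0 3 4 5 2) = [3, 1, 0, 4, 5, 2, 6, 7, 8, 9]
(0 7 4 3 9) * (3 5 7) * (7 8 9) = (0 3 7 4 5 8 9) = [3, 1, 2, 7, 5, 8, 6, 4, 9, 0]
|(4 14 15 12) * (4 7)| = 5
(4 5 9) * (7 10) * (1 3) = [0, 3, 2, 1, 5, 9, 6, 10, 8, 4, 7] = (1 3)(4 5 9)(7 10)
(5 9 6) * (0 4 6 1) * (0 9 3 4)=(1 9)(3 4 6 5)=[0, 9, 2, 4, 6, 3, 5, 7, 8, 1]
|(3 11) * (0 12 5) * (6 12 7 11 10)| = |(0 7 11 3 10 6 12 5)| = 8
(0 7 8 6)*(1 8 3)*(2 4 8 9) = (0 7 3 1 9 2 4 8 6) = [7, 9, 4, 1, 8, 5, 0, 3, 6, 2]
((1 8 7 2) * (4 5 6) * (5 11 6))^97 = (1 8 7 2)(4 11 6)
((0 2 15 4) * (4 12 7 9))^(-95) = ((0 2 15 12 7 9 4))^(-95) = (0 12 4 15 9 2 7)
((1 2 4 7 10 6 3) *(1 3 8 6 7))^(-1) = (1 4 2)(6 8)(7 10)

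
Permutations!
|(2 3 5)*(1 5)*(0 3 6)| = 6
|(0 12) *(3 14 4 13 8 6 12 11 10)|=10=|(0 11 10 3 14 4 13 8 6 12)|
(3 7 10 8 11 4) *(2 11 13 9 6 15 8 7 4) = (2 11)(3 4)(6 15 8 13 9)(7 10) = [0, 1, 11, 4, 3, 5, 15, 10, 13, 6, 7, 2, 12, 9, 14, 8]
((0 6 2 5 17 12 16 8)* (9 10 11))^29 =(0 12 2 8 17 6 16 5)(9 11 10)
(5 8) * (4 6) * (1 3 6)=[0, 3, 2, 6, 1, 8, 4, 7, 5]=(1 3 6 4)(5 8)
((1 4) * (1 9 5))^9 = (1 4 9 5)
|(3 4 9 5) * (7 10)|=4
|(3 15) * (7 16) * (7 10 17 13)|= |(3 15)(7 16 10 17 13)|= 10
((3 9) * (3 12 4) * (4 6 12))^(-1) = ((3 9 4)(6 12))^(-1) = (3 4 9)(6 12)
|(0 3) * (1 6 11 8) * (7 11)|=10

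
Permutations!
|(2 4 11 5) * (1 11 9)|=6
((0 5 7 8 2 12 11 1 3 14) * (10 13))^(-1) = ((0 5 7 8 2 12 11 1 3 14)(10 13))^(-1) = (0 14 3 1 11 12 2 8 7 5)(10 13)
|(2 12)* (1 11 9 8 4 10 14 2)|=|(1 11 9 8 4 10 14 2 12)|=9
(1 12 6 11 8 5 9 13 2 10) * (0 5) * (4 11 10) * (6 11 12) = (0 5 9 13 2 4 12 11 8)(1 6 10) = [5, 6, 4, 3, 12, 9, 10, 7, 0, 13, 1, 8, 11, 2]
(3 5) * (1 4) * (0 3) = [3, 4, 2, 5, 1, 0] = (0 3 5)(1 4)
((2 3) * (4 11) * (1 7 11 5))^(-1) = ((1 7 11 4 5)(2 3))^(-1) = (1 5 4 11 7)(2 3)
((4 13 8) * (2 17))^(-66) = (17)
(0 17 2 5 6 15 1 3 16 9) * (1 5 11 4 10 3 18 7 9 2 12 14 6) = [17, 18, 11, 16, 10, 1, 15, 9, 8, 0, 3, 4, 14, 13, 6, 5, 2, 12, 7] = (0 17 12 14 6 15 5 1 18 7 9)(2 11 4 10 3 16)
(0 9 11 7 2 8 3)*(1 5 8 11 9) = (0 1 5 8 3)(2 11 7) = [1, 5, 11, 0, 4, 8, 6, 2, 3, 9, 10, 7]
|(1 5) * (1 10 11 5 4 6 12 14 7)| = |(1 4 6 12 14 7)(5 10 11)| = 6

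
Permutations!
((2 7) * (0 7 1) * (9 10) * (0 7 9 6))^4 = (10)(1 7 2)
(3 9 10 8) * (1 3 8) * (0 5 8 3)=(0 5 8 3 9 10 1)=[5, 0, 2, 9, 4, 8, 6, 7, 3, 10, 1]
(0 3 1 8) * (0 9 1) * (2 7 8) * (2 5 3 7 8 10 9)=(0 7 10 9 1 5 3)(2 8)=[7, 5, 8, 0, 4, 3, 6, 10, 2, 1, 9]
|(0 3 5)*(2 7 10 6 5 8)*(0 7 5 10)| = 6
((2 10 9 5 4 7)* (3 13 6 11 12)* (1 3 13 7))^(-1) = ((1 3 7 2 10 9 5 4)(6 11 12 13))^(-1) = (1 4 5 9 10 2 7 3)(6 13 12 11)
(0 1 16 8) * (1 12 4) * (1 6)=(0 12 4 6 1 16 8)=[12, 16, 2, 3, 6, 5, 1, 7, 0, 9, 10, 11, 4, 13, 14, 15, 8]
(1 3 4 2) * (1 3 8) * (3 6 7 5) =[0, 8, 6, 4, 2, 3, 7, 5, 1] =(1 8)(2 6 7 5 3 4)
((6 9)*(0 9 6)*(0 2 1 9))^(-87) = (9)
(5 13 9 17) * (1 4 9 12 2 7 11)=(1 4 9 17 5 13 12 2 7 11)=[0, 4, 7, 3, 9, 13, 6, 11, 8, 17, 10, 1, 2, 12, 14, 15, 16, 5]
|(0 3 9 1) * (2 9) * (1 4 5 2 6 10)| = |(0 3 6 10 1)(2 9 4 5)| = 20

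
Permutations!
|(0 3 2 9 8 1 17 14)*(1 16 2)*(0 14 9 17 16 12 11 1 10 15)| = 8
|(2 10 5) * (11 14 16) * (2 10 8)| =|(2 8)(5 10)(11 14 16)| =6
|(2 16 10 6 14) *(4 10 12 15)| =8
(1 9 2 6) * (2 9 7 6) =(9)(1 7 6) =[0, 7, 2, 3, 4, 5, 1, 6, 8, 9]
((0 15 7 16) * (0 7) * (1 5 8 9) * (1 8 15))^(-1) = (0 15 5 1)(7 16)(8 9)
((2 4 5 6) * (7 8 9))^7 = (2 6 5 4)(7 8 9)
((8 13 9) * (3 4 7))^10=((3 4 7)(8 13 9))^10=(3 4 7)(8 13 9)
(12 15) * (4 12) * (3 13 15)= (3 13 15 4 12)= [0, 1, 2, 13, 12, 5, 6, 7, 8, 9, 10, 11, 3, 15, 14, 4]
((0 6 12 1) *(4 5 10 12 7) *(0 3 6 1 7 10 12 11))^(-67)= (0 11 10 6 3 1)(4 5 12 7)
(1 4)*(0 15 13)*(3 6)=[15, 4, 2, 6, 1, 5, 3, 7, 8, 9, 10, 11, 12, 0, 14, 13]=(0 15 13)(1 4)(3 6)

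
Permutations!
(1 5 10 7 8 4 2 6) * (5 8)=(1 8 4 2 6)(5 10 7)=[0, 8, 6, 3, 2, 10, 1, 5, 4, 9, 7]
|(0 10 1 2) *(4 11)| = |(0 10 1 2)(4 11)| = 4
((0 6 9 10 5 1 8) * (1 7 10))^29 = ((0 6 9 1 8)(5 7 10))^29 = (0 8 1 9 6)(5 10 7)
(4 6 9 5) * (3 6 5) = (3 6 9)(4 5) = [0, 1, 2, 6, 5, 4, 9, 7, 8, 3]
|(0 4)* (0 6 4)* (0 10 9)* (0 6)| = |(0 10 9 6 4)| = 5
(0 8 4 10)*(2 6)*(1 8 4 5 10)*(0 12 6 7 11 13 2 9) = (0 4 1 8 5 10 12 6 9)(2 7 11 13) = [4, 8, 7, 3, 1, 10, 9, 11, 5, 0, 12, 13, 6, 2]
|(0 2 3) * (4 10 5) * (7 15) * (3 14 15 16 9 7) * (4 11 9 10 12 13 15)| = |(0 2 14 4 12 13 15 3)(5 11 9 7 16 10)| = 24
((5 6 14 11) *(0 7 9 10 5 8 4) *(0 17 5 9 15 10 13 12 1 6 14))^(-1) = (0 6 1 12 13 9 10 15 7)(4 8 11 14 5 17)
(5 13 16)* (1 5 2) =(1 5 13 16 2) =[0, 5, 1, 3, 4, 13, 6, 7, 8, 9, 10, 11, 12, 16, 14, 15, 2]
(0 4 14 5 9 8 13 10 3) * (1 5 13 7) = [4, 5, 2, 0, 14, 9, 6, 1, 7, 8, 3, 11, 12, 10, 13] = (0 4 14 13 10 3)(1 5 9 8 7)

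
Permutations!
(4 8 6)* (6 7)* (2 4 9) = (2 4 8 7 6 9) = [0, 1, 4, 3, 8, 5, 9, 6, 7, 2]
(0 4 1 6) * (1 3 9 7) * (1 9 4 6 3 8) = (0 6)(1 3 4 8)(7 9) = [6, 3, 2, 4, 8, 5, 0, 9, 1, 7]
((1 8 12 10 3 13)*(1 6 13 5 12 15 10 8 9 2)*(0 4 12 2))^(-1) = (0 9 1 2 5 3 10 15 8 12 4)(6 13)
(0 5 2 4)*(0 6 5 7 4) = (0 7 4 6 5 2) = [7, 1, 0, 3, 6, 2, 5, 4]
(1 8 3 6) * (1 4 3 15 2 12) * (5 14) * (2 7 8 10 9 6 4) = (1 10 9 6 2 12)(3 4)(5 14)(7 8 15) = [0, 10, 12, 4, 3, 14, 2, 8, 15, 6, 9, 11, 1, 13, 5, 7]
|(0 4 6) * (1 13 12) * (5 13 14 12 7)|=3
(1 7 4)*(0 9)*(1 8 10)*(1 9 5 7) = [5, 1, 2, 3, 8, 7, 6, 4, 10, 0, 9] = (0 5 7 4 8 10 9)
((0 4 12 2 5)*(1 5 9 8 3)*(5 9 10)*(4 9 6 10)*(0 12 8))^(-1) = (0 9)(1 3 8 4 2 12 5 10 6)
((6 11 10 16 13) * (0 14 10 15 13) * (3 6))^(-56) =((0 14 10 16)(3 6 11 15 13))^(-56) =(16)(3 13 15 11 6)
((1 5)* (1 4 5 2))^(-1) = (1 2)(4 5) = ((1 2)(4 5))^(-1)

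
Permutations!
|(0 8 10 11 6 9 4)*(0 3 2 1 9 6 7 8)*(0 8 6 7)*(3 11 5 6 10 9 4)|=|(0 8 9 3 2 1 4 11)(5 6 7 10)|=8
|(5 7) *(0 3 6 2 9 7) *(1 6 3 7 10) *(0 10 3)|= |(0 7 5 10 1 6 2 9 3)|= 9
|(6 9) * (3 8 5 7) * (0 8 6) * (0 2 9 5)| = |(0 8)(2 9)(3 6 5 7)| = 4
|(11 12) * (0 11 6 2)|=|(0 11 12 6 2)|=5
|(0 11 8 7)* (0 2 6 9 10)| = 8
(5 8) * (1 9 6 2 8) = (1 9 6 2 8 5) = [0, 9, 8, 3, 4, 1, 2, 7, 5, 6]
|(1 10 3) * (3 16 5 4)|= 6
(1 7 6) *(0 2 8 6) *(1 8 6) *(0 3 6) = [2, 7, 0, 6, 4, 5, 8, 3, 1] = (0 2)(1 7 3 6 8)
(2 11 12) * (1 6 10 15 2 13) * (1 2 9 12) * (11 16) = (1 6 10 15 9 12 13 2 16 11) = [0, 6, 16, 3, 4, 5, 10, 7, 8, 12, 15, 1, 13, 2, 14, 9, 11]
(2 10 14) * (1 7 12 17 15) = (1 7 12 17 15)(2 10 14) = [0, 7, 10, 3, 4, 5, 6, 12, 8, 9, 14, 11, 17, 13, 2, 1, 16, 15]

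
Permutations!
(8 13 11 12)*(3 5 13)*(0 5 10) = (0 5 13 11 12 8 3 10) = [5, 1, 2, 10, 4, 13, 6, 7, 3, 9, 0, 12, 8, 11]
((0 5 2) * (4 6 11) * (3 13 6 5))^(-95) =((0 3 13 6 11 4 5 2))^(-95) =(0 3 13 6 11 4 5 2)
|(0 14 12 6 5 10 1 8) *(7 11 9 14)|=|(0 7 11 9 14 12 6 5 10 1 8)|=11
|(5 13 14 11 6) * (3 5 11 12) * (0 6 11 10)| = |(0 6 10)(3 5 13 14 12)| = 15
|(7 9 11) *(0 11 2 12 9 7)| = |(0 11)(2 12 9)| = 6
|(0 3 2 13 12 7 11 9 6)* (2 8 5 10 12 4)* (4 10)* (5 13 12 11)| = 40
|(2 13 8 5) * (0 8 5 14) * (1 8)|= |(0 1 8 14)(2 13 5)|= 12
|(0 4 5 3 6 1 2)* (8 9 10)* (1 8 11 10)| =18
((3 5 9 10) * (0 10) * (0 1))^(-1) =((0 10 3 5 9 1))^(-1) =(0 1 9 5 3 10)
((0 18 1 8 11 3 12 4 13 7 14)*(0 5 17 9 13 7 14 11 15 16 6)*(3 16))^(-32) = ((0 18 1 8 15 3 12 4 7 11 16 6)(5 17 9 13 14))^(-32) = (0 15 7)(1 12 16)(3 11 18)(4 6 8)(5 13 17 14 9)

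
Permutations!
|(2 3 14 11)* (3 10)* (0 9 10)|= |(0 9 10 3 14 11 2)|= 7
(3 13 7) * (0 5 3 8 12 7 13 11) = (13)(0 5 3 11)(7 8 12) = [5, 1, 2, 11, 4, 3, 6, 8, 12, 9, 10, 0, 7, 13]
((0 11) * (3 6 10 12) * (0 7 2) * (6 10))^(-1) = (0 2 7 11)(3 12 10)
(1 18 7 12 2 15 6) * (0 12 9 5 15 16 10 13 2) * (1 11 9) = (0 12)(1 18 7)(2 16 10 13)(5 15 6 11 9) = [12, 18, 16, 3, 4, 15, 11, 1, 8, 5, 13, 9, 0, 2, 14, 6, 10, 17, 7]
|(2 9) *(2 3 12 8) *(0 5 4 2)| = 8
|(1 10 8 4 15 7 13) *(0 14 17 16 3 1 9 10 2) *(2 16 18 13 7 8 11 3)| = 12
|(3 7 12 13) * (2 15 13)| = |(2 15 13 3 7 12)| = 6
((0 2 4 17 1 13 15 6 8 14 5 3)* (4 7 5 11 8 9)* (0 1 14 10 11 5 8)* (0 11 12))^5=((0 2 7 8 10 12)(1 13 15 6 9 4 17 14 5 3))^5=(0 12 10 8 7 2)(1 4)(3 9)(5 6)(13 17)(14 15)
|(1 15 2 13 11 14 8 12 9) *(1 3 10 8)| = |(1 15 2 13 11 14)(3 10 8 12 9)| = 30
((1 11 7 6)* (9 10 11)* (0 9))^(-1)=(0 1 6 7 11 10 9)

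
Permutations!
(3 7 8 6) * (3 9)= (3 7 8 6 9)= [0, 1, 2, 7, 4, 5, 9, 8, 6, 3]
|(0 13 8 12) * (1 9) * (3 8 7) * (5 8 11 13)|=|(0 5 8 12)(1 9)(3 11 13 7)|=4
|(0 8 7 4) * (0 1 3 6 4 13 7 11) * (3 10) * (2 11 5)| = |(0 8 5 2 11)(1 10 3 6 4)(7 13)| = 10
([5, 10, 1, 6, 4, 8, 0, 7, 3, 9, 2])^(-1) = [6, 2, 10, 8, 4, 0, 3, 7, 5, 9, 1]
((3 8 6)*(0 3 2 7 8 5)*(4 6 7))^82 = (8)(0 3 5)(2 4 6)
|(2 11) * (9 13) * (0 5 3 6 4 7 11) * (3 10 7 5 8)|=10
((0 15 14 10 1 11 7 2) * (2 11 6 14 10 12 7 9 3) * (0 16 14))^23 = (0 1 15 6 10)(2 3 9 11 7 12 14 16)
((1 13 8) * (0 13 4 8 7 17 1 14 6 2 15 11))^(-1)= ((0 13 7 17 1 4 8 14 6 2 15 11))^(-1)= (0 11 15 2 6 14 8 4 1 17 7 13)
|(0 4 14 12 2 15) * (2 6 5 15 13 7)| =21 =|(0 4 14 12 6 5 15)(2 13 7)|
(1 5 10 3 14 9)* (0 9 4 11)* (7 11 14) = (0 9 1 5 10 3 7 11)(4 14) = [9, 5, 2, 7, 14, 10, 6, 11, 8, 1, 3, 0, 12, 13, 4]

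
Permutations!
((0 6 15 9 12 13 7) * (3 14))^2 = (0 15 12 7 6 9 13)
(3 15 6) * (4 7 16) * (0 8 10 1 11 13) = (0 8 10 1 11 13)(3 15 6)(4 7 16) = [8, 11, 2, 15, 7, 5, 3, 16, 10, 9, 1, 13, 12, 0, 14, 6, 4]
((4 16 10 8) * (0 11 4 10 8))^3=((0 11 4 16 8 10))^3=(0 16)(4 10)(8 11)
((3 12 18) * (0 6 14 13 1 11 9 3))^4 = ((0 6 14 13 1 11 9 3 12 18))^4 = (0 1 12 14 9)(3 6 11 18 13)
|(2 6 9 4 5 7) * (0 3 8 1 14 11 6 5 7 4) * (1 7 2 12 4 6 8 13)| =|(0 3 13 1 14 11 8 7 12 4 2 5 6 9)| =14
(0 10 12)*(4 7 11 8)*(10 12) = [12, 1, 2, 3, 7, 5, 6, 11, 4, 9, 10, 8, 0] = (0 12)(4 7 11 8)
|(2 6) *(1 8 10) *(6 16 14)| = |(1 8 10)(2 16 14 6)| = 12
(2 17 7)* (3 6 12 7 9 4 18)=(2 17 9 4 18 3 6 12 7)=[0, 1, 17, 6, 18, 5, 12, 2, 8, 4, 10, 11, 7, 13, 14, 15, 16, 9, 3]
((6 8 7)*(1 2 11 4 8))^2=((1 2 11 4 8 7 6))^2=(1 11 8 6 2 4 7)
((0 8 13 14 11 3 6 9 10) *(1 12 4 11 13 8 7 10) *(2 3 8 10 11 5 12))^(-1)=(0 10 8 11 7)(1 9 6 3 2)(4 12 5)(13 14)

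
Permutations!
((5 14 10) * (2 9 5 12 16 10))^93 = ((2 9 5 14)(10 12 16))^93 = (16)(2 9 5 14)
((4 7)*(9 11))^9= ((4 7)(9 11))^9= (4 7)(9 11)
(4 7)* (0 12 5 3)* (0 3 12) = (4 7)(5 12) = [0, 1, 2, 3, 7, 12, 6, 4, 8, 9, 10, 11, 5]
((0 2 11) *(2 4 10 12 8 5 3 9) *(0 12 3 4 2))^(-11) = ((0 2 11 12 8 5 4 10 3 9))^(-11) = (0 9 3 10 4 5 8 12 11 2)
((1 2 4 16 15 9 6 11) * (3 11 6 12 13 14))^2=((1 2 4 16 15 9 12 13 14 3 11))^2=(1 4 15 12 14 11 2 16 9 13 3)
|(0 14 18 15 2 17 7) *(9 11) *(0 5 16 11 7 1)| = |(0 14 18 15 2 17 1)(5 16 11 9 7)| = 35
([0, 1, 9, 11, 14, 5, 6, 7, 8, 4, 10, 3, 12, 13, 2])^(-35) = [0, 1, 9, 11, 14, 5, 6, 7, 8, 4, 10, 3, 12, 13, 2]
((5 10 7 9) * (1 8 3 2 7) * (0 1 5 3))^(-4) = (10)(0 8 1)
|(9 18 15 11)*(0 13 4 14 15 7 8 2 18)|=|(0 13 4 14 15 11 9)(2 18 7 8)|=28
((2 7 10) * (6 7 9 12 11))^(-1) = (2 10 7 6 11 12 9)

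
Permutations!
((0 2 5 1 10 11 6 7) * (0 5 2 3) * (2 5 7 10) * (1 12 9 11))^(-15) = ((0 3)(1 2 5 12 9 11 6 10))^(-15) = (0 3)(1 2 5 12 9 11 6 10)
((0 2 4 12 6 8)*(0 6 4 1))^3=(4 12)(6 8)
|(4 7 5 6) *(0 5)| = 5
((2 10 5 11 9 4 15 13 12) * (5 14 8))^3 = ((2 10 14 8 5 11 9 4 15 13 12))^3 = (2 8 9 13 10 5 4 12 14 11 15)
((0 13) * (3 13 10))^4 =((0 10 3 13))^4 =(13)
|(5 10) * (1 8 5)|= 4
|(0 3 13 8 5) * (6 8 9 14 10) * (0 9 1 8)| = 10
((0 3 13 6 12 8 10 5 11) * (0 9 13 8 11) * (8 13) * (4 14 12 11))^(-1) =(0 5 10 8 9 11 6 13 3)(4 12 14)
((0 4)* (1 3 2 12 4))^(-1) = (0 4 12 2 3 1)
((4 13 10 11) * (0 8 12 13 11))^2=(0 12 10 8 13)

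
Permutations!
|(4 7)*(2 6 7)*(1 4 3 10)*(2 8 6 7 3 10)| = 8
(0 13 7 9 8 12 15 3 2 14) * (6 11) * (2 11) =(0 13 7 9 8 12 15 3 11 6 2 14) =[13, 1, 14, 11, 4, 5, 2, 9, 12, 8, 10, 6, 15, 7, 0, 3]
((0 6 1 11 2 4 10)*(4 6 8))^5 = (0 8 4 10)(1 11 2 6)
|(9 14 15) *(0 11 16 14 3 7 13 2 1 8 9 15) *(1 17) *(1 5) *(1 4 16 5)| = |(0 11 5 4 16 14)(1 8 9 3 7 13 2 17)| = 24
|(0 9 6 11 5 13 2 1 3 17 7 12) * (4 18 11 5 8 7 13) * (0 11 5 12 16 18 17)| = 16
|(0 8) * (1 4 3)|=6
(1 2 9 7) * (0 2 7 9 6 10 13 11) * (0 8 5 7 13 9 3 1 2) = [0, 13, 6, 1, 4, 7, 10, 2, 5, 3, 9, 8, 12, 11] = (1 13 11 8 5 7 2 6 10 9 3)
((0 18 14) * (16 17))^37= ((0 18 14)(16 17))^37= (0 18 14)(16 17)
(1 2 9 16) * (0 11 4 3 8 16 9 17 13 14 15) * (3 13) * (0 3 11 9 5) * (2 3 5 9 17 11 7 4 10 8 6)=(0 17 7 4 13 14 15 5)(1 3 6 2 11 10 8 16)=[17, 3, 11, 6, 13, 0, 2, 4, 16, 9, 8, 10, 12, 14, 15, 5, 1, 7]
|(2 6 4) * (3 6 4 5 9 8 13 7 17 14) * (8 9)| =8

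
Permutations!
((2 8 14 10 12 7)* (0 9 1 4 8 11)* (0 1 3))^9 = (14)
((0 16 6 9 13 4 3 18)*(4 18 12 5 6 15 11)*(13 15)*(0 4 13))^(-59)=((0 16)(3 12 5 6 9 15 11 13 18 4))^(-59)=(0 16)(3 12 5 6 9 15 11 13 18 4)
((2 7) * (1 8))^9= ((1 8)(2 7))^9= (1 8)(2 7)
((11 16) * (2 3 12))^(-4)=(16)(2 12 3)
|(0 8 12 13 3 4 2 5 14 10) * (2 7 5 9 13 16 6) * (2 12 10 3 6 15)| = 105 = |(0 8 10)(2 9 13 6 12 16 15)(3 4 7 5 14)|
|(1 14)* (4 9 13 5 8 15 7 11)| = 8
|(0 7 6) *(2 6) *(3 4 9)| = 12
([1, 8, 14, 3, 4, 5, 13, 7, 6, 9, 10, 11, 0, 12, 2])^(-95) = [1, 8, 14, 3, 4, 5, 13, 7, 6, 9, 10, 11, 0, 12, 2]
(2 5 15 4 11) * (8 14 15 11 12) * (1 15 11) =(1 15 4 12 8 14 11 2 5) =[0, 15, 5, 3, 12, 1, 6, 7, 14, 9, 10, 2, 8, 13, 11, 4]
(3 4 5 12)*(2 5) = [0, 1, 5, 4, 2, 12, 6, 7, 8, 9, 10, 11, 3] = (2 5 12 3 4)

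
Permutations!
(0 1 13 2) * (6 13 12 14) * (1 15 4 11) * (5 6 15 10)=(0 10 5 6 13 2)(1 12 14 15 4 11)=[10, 12, 0, 3, 11, 6, 13, 7, 8, 9, 5, 1, 14, 2, 15, 4]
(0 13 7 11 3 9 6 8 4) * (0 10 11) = (0 13 7)(3 9 6 8 4 10 11) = [13, 1, 2, 9, 10, 5, 8, 0, 4, 6, 11, 3, 12, 7]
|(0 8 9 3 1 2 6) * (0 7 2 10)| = |(0 8 9 3 1 10)(2 6 7)| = 6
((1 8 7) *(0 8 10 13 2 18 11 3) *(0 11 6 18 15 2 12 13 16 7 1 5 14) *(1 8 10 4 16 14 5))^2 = ((0 10 14)(1 4 16 7)(2 15)(3 11)(6 18)(12 13))^2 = (18)(0 14 10)(1 16)(4 7)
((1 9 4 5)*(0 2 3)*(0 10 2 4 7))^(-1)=((0 4 5 1 9 7)(2 3 10))^(-1)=(0 7 9 1 5 4)(2 10 3)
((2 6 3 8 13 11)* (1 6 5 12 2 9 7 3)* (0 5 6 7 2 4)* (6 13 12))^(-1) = ((0 5 6 1 7 3 8 12 4)(2 13 11 9))^(-1) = (0 4 12 8 3 7 1 6 5)(2 9 11 13)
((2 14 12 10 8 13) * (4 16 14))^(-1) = ((2 4 16 14 12 10 8 13))^(-1) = (2 13 8 10 12 14 16 4)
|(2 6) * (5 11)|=2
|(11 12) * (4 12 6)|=|(4 12 11 6)|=4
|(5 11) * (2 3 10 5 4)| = |(2 3 10 5 11 4)| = 6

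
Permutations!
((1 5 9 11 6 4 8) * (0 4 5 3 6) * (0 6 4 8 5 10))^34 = ((0 8 1 3 4 5 9 11 6 10))^34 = (0 4 6 1 9)(3 11 8 5 10)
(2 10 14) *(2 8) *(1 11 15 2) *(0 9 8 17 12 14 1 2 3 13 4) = (0 9 8 2 10 1 11 15 3 13 4)(12 14 17) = [9, 11, 10, 13, 0, 5, 6, 7, 2, 8, 1, 15, 14, 4, 17, 3, 16, 12]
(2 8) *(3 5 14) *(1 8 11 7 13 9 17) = (1 8 2 11 7 13 9 17)(3 5 14) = [0, 8, 11, 5, 4, 14, 6, 13, 2, 17, 10, 7, 12, 9, 3, 15, 16, 1]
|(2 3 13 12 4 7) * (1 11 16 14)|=|(1 11 16 14)(2 3 13 12 4 7)|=12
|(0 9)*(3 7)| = 2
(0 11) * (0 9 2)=(0 11 9 2)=[11, 1, 0, 3, 4, 5, 6, 7, 8, 2, 10, 9]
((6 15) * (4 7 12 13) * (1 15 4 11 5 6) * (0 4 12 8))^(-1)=(0 8 7 4)(1 15)(5 11 13 12 6)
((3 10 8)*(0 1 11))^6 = (11)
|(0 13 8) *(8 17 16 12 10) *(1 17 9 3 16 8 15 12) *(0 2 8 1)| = 30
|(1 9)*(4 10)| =2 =|(1 9)(4 10)|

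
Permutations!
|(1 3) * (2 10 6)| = 6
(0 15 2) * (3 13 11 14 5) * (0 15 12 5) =[12, 1, 15, 13, 4, 3, 6, 7, 8, 9, 10, 14, 5, 11, 0, 2] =(0 12 5 3 13 11 14)(2 15)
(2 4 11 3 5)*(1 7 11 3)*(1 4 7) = (2 7 11 4 3 5) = [0, 1, 7, 5, 3, 2, 6, 11, 8, 9, 10, 4]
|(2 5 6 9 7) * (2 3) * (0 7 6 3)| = 6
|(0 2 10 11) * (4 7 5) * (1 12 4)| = 20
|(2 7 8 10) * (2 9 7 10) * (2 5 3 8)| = |(2 10 9 7)(3 8 5)| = 12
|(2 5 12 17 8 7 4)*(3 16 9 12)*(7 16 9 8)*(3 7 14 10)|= 12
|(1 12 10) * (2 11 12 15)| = |(1 15 2 11 12 10)| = 6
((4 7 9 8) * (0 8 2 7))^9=(9)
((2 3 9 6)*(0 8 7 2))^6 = ((0 8 7 2 3 9 6))^6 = (0 6 9 3 2 7 8)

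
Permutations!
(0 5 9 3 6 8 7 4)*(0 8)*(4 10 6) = (0 5 9 3 4 8 7 10 6) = [5, 1, 2, 4, 8, 9, 0, 10, 7, 3, 6]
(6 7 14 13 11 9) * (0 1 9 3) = (0 1 9 6 7 14 13 11 3) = [1, 9, 2, 0, 4, 5, 7, 14, 8, 6, 10, 3, 12, 11, 13]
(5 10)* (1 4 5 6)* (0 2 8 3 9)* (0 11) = (0 2 8 3 9 11)(1 4 5 10 6) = [2, 4, 8, 9, 5, 10, 1, 7, 3, 11, 6, 0]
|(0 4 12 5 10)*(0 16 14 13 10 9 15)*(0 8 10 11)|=|(0 4 12 5 9 15 8 10 16 14 13 11)|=12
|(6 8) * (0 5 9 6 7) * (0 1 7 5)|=4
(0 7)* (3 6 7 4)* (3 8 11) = (0 4 8 11 3 6 7) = [4, 1, 2, 6, 8, 5, 7, 0, 11, 9, 10, 3]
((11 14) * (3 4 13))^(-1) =(3 13 4)(11 14) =((3 4 13)(11 14))^(-1)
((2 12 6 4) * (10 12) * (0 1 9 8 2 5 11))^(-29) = (0 2 4 1 10 5 9 12 11 8 6)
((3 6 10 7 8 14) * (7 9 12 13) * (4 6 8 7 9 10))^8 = ((3 8 14)(4 6)(9 12 13))^8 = (3 14 8)(9 13 12)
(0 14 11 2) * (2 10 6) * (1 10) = [14, 10, 0, 3, 4, 5, 2, 7, 8, 9, 6, 1, 12, 13, 11] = (0 14 11 1 10 6 2)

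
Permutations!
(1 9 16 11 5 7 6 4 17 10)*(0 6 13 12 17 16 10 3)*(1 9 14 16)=[6, 14, 2, 0, 1, 7, 4, 13, 8, 10, 9, 5, 17, 12, 16, 15, 11, 3]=(0 6 4 1 14 16 11 5 7 13 12 17 3)(9 10)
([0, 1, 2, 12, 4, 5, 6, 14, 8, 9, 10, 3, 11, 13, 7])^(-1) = [0, 1, 2, 11, 4, 5, 6, 14, 8, 9, 10, 12, 3, 13, 7]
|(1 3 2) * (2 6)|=4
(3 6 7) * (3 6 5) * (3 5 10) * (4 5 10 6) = [0, 1, 2, 6, 5, 10, 7, 4, 8, 9, 3] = (3 6 7 4 5 10)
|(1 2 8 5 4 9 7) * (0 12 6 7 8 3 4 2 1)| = 12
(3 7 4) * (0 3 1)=(0 3 7 4 1)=[3, 0, 2, 7, 1, 5, 6, 4]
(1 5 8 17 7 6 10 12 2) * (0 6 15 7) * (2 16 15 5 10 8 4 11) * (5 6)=(0 5 4 11 2 1 10 12 16 15 7 6 8 17)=[5, 10, 1, 3, 11, 4, 8, 6, 17, 9, 12, 2, 16, 13, 14, 7, 15, 0]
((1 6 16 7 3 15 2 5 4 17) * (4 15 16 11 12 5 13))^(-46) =(1 5 4 11 2)(3 7 16)(6 15 17 12 13)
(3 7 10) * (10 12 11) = (3 7 12 11 10) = [0, 1, 2, 7, 4, 5, 6, 12, 8, 9, 3, 10, 11]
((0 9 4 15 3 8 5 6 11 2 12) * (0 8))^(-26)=(0 3 15 4 9)(2 6 8)(5 12 11)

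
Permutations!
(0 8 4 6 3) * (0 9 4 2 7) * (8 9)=(0 9 4 6 3 8 2 7)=[9, 1, 7, 8, 6, 5, 3, 0, 2, 4]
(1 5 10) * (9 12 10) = (1 5 9 12 10) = [0, 5, 2, 3, 4, 9, 6, 7, 8, 12, 1, 11, 10]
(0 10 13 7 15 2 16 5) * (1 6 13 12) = (0 10 12 1 6 13 7 15 2 16 5) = [10, 6, 16, 3, 4, 0, 13, 15, 8, 9, 12, 11, 1, 7, 14, 2, 5]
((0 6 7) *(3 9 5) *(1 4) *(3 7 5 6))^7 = (0 3 9 6 5 7)(1 4)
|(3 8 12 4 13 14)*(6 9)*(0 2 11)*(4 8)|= 12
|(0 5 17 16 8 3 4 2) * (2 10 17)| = |(0 5 2)(3 4 10 17 16 8)| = 6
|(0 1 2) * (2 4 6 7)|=6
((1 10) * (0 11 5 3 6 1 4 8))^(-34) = (0 5 6 10 8 11 3 1 4)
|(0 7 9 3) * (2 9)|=|(0 7 2 9 3)|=5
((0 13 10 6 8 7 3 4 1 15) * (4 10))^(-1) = (0 15 1 4 13)(3 7 8 6 10)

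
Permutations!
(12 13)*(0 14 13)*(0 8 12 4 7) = (0 14 13 4 7)(8 12) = [14, 1, 2, 3, 7, 5, 6, 0, 12, 9, 10, 11, 8, 4, 13]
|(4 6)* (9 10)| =|(4 6)(9 10)| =2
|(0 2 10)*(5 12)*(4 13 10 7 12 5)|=7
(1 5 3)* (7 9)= [0, 5, 2, 1, 4, 3, 6, 9, 8, 7]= (1 5 3)(7 9)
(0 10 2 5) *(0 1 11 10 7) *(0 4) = (0 7 4)(1 11 10 2 5) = [7, 11, 5, 3, 0, 1, 6, 4, 8, 9, 2, 10]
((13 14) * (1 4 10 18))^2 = ((1 4 10 18)(13 14))^2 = (1 10)(4 18)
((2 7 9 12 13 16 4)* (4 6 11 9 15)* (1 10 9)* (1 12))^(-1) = (1 9 10)(2 4 15 7)(6 16 13 12 11)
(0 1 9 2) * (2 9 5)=(9)(0 1 5 2)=[1, 5, 0, 3, 4, 2, 6, 7, 8, 9]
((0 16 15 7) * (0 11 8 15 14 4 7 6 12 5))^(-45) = ((0 16 14 4 7 11 8 15 6 12 5))^(-45) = (0 5 12 6 15 8 11 7 4 14 16)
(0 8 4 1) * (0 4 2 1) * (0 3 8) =[0, 4, 1, 8, 3, 5, 6, 7, 2] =(1 4 3 8 2)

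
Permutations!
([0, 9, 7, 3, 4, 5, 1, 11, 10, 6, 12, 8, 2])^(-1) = (1 6 9)(2 12 10 8 11 7)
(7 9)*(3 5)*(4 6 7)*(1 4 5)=(1 4 6 7 9 5 3)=[0, 4, 2, 1, 6, 3, 7, 9, 8, 5]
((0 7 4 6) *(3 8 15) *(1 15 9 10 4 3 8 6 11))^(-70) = (15)(0 3)(6 7)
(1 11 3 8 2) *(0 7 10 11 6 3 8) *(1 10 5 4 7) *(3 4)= (0 1 6 4 7 5 3)(2 10 11 8)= [1, 6, 10, 0, 7, 3, 4, 5, 2, 9, 11, 8]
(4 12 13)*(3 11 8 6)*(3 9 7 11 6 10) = [0, 1, 2, 6, 12, 5, 9, 11, 10, 7, 3, 8, 13, 4] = (3 6 9 7 11 8 10)(4 12 13)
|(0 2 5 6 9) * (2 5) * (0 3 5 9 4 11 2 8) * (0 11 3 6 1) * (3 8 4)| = |(0 9 6 3 5 1)(2 4 8 11)| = 12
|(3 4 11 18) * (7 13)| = 4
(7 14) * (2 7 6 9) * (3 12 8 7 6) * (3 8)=(2 6 9)(3 12)(7 14 8)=[0, 1, 6, 12, 4, 5, 9, 14, 7, 2, 10, 11, 3, 13, 8]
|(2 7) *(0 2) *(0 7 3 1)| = |(7)(0 2 3 1)| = 4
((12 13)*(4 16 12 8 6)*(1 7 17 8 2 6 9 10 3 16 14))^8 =((1 7 17 8 9 10 3 16 12 13 2 6 4 14))^8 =(1 12 17 2 9 4 3)(6 10 14 16 7 13 8)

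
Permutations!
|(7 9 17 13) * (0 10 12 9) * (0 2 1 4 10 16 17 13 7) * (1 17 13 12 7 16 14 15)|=22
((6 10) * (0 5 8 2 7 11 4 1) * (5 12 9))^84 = (0 8 4 9 7)(1 5 11 12 2)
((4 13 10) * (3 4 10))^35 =((3 4 13))^35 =(3 13 4)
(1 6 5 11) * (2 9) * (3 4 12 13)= (1 6 5 11)(2 9)(3 4 12 13)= [0, 6, 9, 4, 12, 11, 5, 7, 8, 2, 10, 1, 13, 3]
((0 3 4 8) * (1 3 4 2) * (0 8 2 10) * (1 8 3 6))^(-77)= ((0 4 2 8 3 10)(1 6))^(-77)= (0 4 2 8 3 10)(1 6)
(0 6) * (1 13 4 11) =(0 6)(1 13 4 11) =[6, 13, 2, 3, 11, 5, 0, 7, 8, 9, 10, 1, 12, 4]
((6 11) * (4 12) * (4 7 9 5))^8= (4 9 12 5 7)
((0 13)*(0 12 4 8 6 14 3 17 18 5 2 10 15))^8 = ((0 13 12 4 8 6 14 3 17 18 5 2 10 15))^8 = (0 17 12 5 8 10 14)(2 6 15 3 13 18 4)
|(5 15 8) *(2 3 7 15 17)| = 7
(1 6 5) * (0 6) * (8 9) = (0 6 5 1)(8 9) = [6, 0, 2, 3, 4, 1, 5, 7, 9, 8]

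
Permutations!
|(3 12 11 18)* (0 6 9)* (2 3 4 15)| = 21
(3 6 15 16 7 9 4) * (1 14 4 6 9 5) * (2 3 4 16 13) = (1 14 16 7 5)(2 3 9 6 15 13) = [0, 14, 3, 9, 4, 1, 15, 5, 8, 6, 10, 11, 12, 2, 16, 13, 7]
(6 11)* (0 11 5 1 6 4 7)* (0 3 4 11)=(11)(1 6 5)(3 4 7)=[0, 6, 2, 4, 7, 1, 5, 3, 8, 9, 10, 11]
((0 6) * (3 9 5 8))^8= ((0 6)(3 9 5 8))^8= (9)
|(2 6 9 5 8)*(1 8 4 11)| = 8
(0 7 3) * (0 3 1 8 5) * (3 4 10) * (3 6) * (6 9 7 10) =[10, 8, 2, 4, 6, 0, 3, 1, 5, 7, 9] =(0 10 9 7 1 8 5)(3 4 6)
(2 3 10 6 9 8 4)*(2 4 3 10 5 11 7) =(2 10 6 9 8 3 5 11 7) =[0, 1, 10, 5, 4, 11, 9, 2, 3, 8, 6, 7]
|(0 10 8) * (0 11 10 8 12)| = |(0 8 11 10 12)| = 5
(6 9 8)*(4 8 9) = (9)(4 8 6) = [0, 1, 2, 3, 8, 5, 4, 7, 6, 9]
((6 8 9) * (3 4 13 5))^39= (3 5 13 4)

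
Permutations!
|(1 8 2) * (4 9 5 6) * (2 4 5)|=10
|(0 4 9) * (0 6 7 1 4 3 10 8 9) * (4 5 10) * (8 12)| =24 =|(0 3 4)(1 5 10 12 8 9 6 7)|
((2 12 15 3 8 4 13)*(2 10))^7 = (2 10 13 4 8 3 15 12)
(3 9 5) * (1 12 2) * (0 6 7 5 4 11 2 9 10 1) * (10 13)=(0 6 7 5 3 13 10 1 12 9 4 11 2)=[6, 12, 0, 13, 11, 3, 7, 5, 8, 4, 1, 2, 9, 10]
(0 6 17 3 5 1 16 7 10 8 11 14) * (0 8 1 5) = [6, 16, 2, 0, 4, 5, 17, 10, 11, 9, 1, 14, 12, 13, 8, 15, 7, 3] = (0 6 17 3)(1 16 7 10)(8 11 14)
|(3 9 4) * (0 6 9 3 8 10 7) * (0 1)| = |(0 6 9 4 8 10 7 1)| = 8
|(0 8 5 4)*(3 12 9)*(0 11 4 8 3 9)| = 6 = |(0 3 12)(4 11)(5 8)|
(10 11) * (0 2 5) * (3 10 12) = (0 2 5)(3 10 11 12) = [2, 1, 5, 10, 4, 0, 6, 7, 8, 9, 11, 12, 3]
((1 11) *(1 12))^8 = (1 12 11)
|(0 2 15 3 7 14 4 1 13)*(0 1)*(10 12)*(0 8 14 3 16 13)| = 6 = |(0 2 15 16 13 1)(3 7)(4 8 14)(10 12)|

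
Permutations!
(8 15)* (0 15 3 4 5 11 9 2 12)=(0 15 8 3 4 5 11 9 2 12)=[15, 1, 12, 4, 5, 11, 6, 7, 3, 2, 10, 9, 0, 13, 14, 8]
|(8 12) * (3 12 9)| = 4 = |(3 12 8 9)|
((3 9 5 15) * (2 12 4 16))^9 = (2 12 4 16)(3 9 5 15)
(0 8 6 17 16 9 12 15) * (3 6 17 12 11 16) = [8, 1, 2, 6, 4, 5, 12, 7, 17, 11, 10, 16, 15, 13, 14, 0, 9, 3] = (0 8 17 3 6 12 15)(9 11 16)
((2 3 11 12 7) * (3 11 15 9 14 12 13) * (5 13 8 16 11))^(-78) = (16)(2 3 14)(5 15 12)(7 13 9)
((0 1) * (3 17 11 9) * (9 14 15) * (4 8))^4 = ((0 1)(3 17 11 14 15 9)(4 8))^4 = (3 15 11)(9 14 17)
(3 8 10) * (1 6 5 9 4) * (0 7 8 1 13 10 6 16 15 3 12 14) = [7, 16, 2, 1, 13, 9, 5, 8, 6, 4, 12, 11, 14, 10, 0, 3, 15] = (0 7 8 6 5 9 4 13 10 12 14)(1 16 15 3)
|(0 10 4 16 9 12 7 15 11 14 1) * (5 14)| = |(0 10 4 16 9 12 7 15 11 5 14 1)| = 12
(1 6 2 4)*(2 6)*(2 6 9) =[0, 6, 4, 3, 1, 5, 9, 7, 8, 2] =(1 6 9 2 4)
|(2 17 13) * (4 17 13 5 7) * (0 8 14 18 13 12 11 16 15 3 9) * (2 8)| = 8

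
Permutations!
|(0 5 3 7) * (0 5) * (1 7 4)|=|(1 7 5 3 4)|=5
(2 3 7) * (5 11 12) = (2 3 7)(5 11 12) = [0, 1, 3, 7, 4, 11, 6, 2, 8, 9, 10, 12, 5]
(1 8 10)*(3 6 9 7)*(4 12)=(1 8 10)(3 6 9 7)(4 12)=[0, 8, 2, 6, 12, 5, 9, 3, 10, 7, 1, 11, 4]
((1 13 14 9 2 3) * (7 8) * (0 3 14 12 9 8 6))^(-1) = (0 6 7 8 14 2 9 12 13 1 3)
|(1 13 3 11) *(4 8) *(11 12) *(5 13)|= |(1 5 13 3 12 11)(4 8)|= 6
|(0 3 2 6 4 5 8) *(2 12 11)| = |(0 3 12 11 2 6 4 5 8)| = 9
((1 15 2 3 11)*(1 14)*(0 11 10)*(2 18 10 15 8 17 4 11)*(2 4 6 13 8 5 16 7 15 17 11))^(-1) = ((0 4 2 3 17 6 13 8 11 14 1 5 16 7 15 18 10))^(-1) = (0 10 18 15 7 16 5 1 14 11 8 13 6 17 3 2 4)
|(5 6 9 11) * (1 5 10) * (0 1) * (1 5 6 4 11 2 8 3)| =30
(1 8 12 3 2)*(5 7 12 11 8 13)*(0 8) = (0 8 11)(1 13 5 7 12 3 2) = [8, 13, 1, 2, 4, 7, 6, 12, 11, 9, 10, 0, 3, 5]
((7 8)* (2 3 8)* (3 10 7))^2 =(2 7 10)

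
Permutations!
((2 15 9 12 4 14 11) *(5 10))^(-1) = ((2 15 9 12 4 14 11)(5 10))^(-1) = (2 11 14 4 12 9 15)(5 10)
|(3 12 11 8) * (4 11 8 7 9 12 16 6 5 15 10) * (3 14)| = |(3 16 6 5 15 10 4 11 7 9 12 8 14)| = 13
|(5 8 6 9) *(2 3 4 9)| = 7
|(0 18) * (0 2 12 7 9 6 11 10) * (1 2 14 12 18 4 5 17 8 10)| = |(0 4 5 17 8 10)(1 2 18 14 12 7 9 6 11)| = 18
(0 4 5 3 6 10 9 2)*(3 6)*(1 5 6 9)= (0 4 6 10 1 5 9 2)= [4, 5, 0, 3, 6, 9, 10, 7, 8, 2, 1]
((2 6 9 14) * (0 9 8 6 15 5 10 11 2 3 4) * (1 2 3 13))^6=(0 15)(1 3)(2 4)(5 9)(10 14)(11 13)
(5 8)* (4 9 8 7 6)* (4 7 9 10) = (4 10)(5 9 8)(6 7) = [0, 1, 2, 3, 10, 9, 7, 6, 5, 8, 4]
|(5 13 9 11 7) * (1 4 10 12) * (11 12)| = |(1 4 10 11 7 5 13 9 12)| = 9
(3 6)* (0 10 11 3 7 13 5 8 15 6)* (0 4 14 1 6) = (0 10 11 3 4 14 1 6 7 13 5 8 15) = [10, 6, 2, 4, 14, 8, 7, 13, 15, 9, 11, 3, 12, 5, 1, 0]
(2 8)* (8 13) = [0, 1, 13, 3, 4, 5, 6, 7, 2, 9, 10, 11, 12, 8] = (2 13 8)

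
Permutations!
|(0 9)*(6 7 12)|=6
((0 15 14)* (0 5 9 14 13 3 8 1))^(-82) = (0 13 8)(1 15 3)(5 14 9)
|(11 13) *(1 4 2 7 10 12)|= 6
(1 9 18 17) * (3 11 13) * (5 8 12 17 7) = (1 9 18 7 5 8 12 17)(3 11 13) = [0, 9, 2, 11, 4, 8, 6, 5, 12, 18, 10, 13, 17, 3, 14, 15, 16, 1, 7]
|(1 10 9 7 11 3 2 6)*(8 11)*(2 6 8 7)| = 8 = |(1 10 9 2 8 11 3 6)|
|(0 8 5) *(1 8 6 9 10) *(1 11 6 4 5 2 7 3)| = |(0 4 5)(1 8 2 7 3)(6 9 10 11)| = 60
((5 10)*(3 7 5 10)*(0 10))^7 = (0 10)(3 7 5)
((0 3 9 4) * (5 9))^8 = (0 9 3 4 5)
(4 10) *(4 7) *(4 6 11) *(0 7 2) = (0 7 6 11 4 10 2) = [7, 1, 0, 3, 10, 5, 11, 6, 8, 9, 2, 4]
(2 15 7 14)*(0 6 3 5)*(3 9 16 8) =(0 6 9 16 8 3 5)(2 15 7 14) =[6, 1, 15, 5, 4, 0, 9, 14, 3, 16, 10, 11, 12, 13, 2, 7, 8]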